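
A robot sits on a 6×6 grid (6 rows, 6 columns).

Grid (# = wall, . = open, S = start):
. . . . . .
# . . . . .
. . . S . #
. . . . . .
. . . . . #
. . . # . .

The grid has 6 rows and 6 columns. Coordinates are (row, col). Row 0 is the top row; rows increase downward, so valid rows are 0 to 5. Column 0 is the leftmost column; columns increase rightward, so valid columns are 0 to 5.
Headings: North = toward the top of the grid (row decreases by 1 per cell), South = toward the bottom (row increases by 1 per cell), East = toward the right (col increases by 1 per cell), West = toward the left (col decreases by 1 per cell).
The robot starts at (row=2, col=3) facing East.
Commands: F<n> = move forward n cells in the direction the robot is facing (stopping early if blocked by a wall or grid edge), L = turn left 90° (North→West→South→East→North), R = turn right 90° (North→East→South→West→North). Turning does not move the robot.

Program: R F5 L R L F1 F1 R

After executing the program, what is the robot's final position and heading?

Answer: Final position: (row=4, col=4), facing South

Derivation:
Start: (row=2, col=3), facing East
  R: turn right, now facing South
  F5: move forward 2/5 (blocked), now at (row=4, col=3)
  L: turn left, now facing East
  R: turn right, now facing South
  L: turn left, now facing East
  F1: move forward 1, now at (row=4, col=4)
  F1: move forward 0/1 (blocked), now at (row=4, col=4)
  R: turn right, now facing South
Final: (row=4, col=4), facing South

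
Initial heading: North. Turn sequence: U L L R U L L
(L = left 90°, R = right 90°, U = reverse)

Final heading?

Answer: Final heading: East

Derivation:
Start: North
  U (U-turn (180°)) -> South
  L (left (90° counter-clockwise)) -> East
  L (left (90° counter-clockwise)) -> North
  R (right (90° clockwise)) -> East
  U (U-turn (180°)) -> West
  L (left (90° counter-clockwise)) -> South
  L (left (90° counter-clockwise)) -> East
Final: East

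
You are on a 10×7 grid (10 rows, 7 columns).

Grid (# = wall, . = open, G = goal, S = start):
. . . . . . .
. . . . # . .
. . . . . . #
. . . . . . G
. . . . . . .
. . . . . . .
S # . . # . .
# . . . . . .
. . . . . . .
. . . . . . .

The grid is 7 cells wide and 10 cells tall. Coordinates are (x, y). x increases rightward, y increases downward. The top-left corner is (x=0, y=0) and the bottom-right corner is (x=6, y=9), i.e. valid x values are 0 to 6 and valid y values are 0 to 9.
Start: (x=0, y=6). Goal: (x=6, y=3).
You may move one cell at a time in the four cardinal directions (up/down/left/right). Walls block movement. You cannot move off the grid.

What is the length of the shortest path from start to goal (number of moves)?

BFS from (x=0, y=6) until reaching (x=6, y=3):
  Distance 0: (x=0, y=6)
  Distance 1: (x=0, y=5)
  Distance 2: (x=0, y=4), (x=1, y=5)
  Distance 3: (x=0, y=3), (x=1, y=4), (x=2, y=5)
  Distance 4: (x=0, y=2), (x=1, y=3), (x=2, y=4), (x=3, y=5), (x=2, y=6)
  Distance 5: (x=0, y=1), (x=1, y=2), (x=2, y=3), (x=3, y=4), (x=4, y=5), (x=3, y=6), (x=2, y=7)
  Distance 6: (x=0, y=0), (x=1, y=1), (x=2, y=2), (x=3, y=3), (x=4, y=4), (x=5, y=5), (x=1, y=7), (x=3, y=7), (x=2, y=8)
  Distance 7: (x=1, y=0), (x=2, y=1), (x=3, y=2), (x=4, y=3), (x=5, y=4), (x=6, y=5), (x=5, y=6), (x=4, y=7), (x=1, y=8), (x=3, y=8), (x=2, y=9)
  Distance 8: (x=2, y=0), (x=3, y=1), (x=4, y=2), (x=5, y=3), (x=6, y=4), (x=6, y=6), (x=5, y=7), (x=0, y=8), (x=4, y=8), (x=1, y=9), (x=3, y=9)
  Distance 9: (x=3, y=0), (x=5, y=2), (x=6, y=3), (x=6, y=7), (x=5, y=8), (x=0, y=9), (x=4, y=9)  <- goal reached here
One shortest path (9 moves): (x=0, y=6) -> (x=0, y=5) -> (x=1, y=5) -> (x=2, y=5) -> (x=3, y=5) -> (x=4, y=5) -> (x=5, y=5) -> (x=6, y=5) -> (x=6, y=4) -> (x=6, y=3)

Answer: Shortest path length: 9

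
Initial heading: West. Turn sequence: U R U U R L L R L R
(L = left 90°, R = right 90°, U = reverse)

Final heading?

Start: West
  U (U-turn (180°)) -> East
  R (right (90° clockwise)) -> South
  U (U-turn (180°)) -> North
  U (U-turn (180°)) -> South
  R (right (90° clockwise)) -> West
  L (left (90° counter-clockwise)) -> South
  L (left (90° counter-clockwise)) -> East
  R (right (90° clockwise)) -> South
  L (left (90° counter-clockwise)) -> East
  R (right (90° clockwise)) -> South
Final: South

Answer: Final heading: South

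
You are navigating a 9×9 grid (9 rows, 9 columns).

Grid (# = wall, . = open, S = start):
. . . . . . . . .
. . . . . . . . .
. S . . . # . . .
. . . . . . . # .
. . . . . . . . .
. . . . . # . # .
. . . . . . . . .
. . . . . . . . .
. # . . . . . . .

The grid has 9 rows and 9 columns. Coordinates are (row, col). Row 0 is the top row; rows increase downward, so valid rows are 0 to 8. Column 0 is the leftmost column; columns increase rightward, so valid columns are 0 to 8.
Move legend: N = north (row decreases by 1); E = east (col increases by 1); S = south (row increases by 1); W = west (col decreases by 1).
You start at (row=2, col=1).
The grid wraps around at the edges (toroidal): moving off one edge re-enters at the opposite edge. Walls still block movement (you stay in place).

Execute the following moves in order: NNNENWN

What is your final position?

Start: (row=2, col=1)
  N (north): (row=2, col=1) -> (row=1, col=1)
  N (north): (row=1, col=1) -> (row=0, col=1)
  N (north): blocked, stay at (row=0, col=1)
  E (east): (row=0, col=1) -> (row=0, col=2)
  N (north): (row=0, col=2) -> (row=8, col=2)
  W (west): blocked, stay at (row=8, col=2)
  N (north): (row=8, col=2) -> (row=7, col=2)
Final: (row=7, col=2)

Answer: Final position: (row=7, col=2)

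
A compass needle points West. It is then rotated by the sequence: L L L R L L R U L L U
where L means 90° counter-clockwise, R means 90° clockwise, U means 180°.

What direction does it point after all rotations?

Start: West
  L (left (90° counter-clockwise)) -> South
  L (left (90° counter-clockwise)) -> East
  L (left (90° counter-clockwise)) -> North
  R (right (90° clockwise)) -> East
  L (left (90° counter-clockwise)) -> North
  L (left (90° counter-clockwise)) -> West
  R (right (90° clockwise)) -> North
  U (U-turn (180°)) -> South
  L (left (90° counter-clockwise)) -> East
  L (left (90° counter-clockwise)) -> North
  U (U-turn (180°)) -> South
Final: South

Answer: Final heading: South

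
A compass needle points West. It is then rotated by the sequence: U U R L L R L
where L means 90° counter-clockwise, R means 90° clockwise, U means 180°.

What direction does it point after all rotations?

Start: West
  U (U-turn (180°)) -> East
  U (U-turn (180°)) -> West
  R (right (90° clockwise)) -> North
  L (left (90° counter-clockwise)) -> West
  L (left (90° counter-clockwise)) -> South
  R (right (90° clockwise)) -> West
  L (left (90° counter-clockwise)) -> South
Final: South

Answer: Final heading: South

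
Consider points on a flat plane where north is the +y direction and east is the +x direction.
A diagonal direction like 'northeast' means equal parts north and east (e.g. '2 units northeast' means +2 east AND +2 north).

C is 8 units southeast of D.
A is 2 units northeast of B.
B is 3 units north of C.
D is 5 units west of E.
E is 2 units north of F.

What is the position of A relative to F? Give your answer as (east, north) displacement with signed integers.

Answer: A is at (east=5, north=-1) relative to F.

Derivation:
Place F at the origin (east=0, north=0).
  E is 2 units north of F: delta (east=+0, north=+2); E at (east=0, north=2).
  D is 5 units west of E: delta (east=-5, north=+0); D at (east=-5, north=2).
  C is 8 units southeast of D: delta (east=+8, north=-8); C at (east=3, north=-6).
  B is 3 units north of C: delta (east=+0, north=+3); B at (east=3, north=-3).
  A is 2 units northeast of B: delta (east=+2, north=+2); A at (east=5, north=-1).
Therefore A relative to F: (east=5, north=-1).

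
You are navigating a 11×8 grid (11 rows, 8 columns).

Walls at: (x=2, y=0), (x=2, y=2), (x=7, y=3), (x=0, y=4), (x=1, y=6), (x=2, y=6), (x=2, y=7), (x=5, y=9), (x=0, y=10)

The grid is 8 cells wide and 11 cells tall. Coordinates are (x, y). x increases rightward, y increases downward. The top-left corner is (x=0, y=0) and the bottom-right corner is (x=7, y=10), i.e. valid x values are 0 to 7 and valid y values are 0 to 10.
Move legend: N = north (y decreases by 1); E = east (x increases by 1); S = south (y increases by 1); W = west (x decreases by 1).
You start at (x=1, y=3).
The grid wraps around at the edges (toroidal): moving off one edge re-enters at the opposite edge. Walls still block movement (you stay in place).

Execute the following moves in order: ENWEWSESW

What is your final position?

Start: (x=1, y=3)
  E (east): (x=1, y=3) -> (x=2, y=3)
  N (north): blocked, stay at (x=2, y=3)
  W (west): (x=2, y=3) -> (x=1, y=3)
  E (east): (x=1, y=3) -> (x=2, y=3)
  W (west): (x=2, y=3) -> (x=1, y=3)
  S (south): (x=1, y=3) -> (x=1, y=4)
  E (east): (x=1, y=4) -> (x=2, y=4)
  S (south): (x=2, y=4) -> (x=2, y=5)
  W (west): (x=2, y=5) -> (x=1, y=5)
Final: (x=1, y=5)

Answer: Final position: (x=1, y=5)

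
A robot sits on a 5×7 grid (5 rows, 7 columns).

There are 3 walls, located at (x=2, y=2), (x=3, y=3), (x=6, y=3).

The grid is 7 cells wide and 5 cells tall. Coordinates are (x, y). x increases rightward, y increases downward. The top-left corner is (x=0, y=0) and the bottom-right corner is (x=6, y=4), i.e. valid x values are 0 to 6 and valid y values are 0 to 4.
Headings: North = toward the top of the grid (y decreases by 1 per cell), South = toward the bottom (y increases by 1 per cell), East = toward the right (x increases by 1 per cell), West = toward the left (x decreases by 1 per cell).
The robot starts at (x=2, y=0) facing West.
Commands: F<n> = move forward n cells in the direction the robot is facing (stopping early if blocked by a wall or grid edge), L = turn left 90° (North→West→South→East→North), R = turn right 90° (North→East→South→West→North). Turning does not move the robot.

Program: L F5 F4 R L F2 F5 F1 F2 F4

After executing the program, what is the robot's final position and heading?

Start: (x=2, y=0), facing West
  L: turn left, now facing South
  F5: move forward 1/5 (blocked), now at (x=2, y=1)
  F4: move forward 0/4 (blocked), now at (x=2, y=1)
  R: turn right, now facing West
  L: turn left, now facing South
  F2: move forward 0/2 (blocked), now at (x=2, y=1)
  F5: move forward 0/5 (blocked), now at (x=2, y=1)
  F1: move forward 0/1 (blocked), now at (x=2, y=1)
  F2: move forward 0/2 (blocked), now at (x=2, y=1)
  F4: move forward 0/4 (blocked), now at (x=2, y=1)
Final: (x=2, y=1), facing South

Answer: Final position: (x=2, y=1), facing South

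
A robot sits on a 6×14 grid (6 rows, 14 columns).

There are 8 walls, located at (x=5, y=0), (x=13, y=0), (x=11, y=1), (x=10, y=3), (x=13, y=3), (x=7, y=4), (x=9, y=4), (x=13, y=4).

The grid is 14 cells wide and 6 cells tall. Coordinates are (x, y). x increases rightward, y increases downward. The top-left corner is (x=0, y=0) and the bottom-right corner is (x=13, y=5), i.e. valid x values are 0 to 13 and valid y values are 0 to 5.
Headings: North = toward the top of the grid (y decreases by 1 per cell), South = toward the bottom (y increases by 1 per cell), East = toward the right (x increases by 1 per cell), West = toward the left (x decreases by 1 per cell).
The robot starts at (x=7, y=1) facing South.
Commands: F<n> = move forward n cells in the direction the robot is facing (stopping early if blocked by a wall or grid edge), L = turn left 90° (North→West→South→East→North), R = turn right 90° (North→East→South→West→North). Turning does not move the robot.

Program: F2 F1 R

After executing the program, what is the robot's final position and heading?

Start: (x=7, y=1), facing South
  F2: move forward 2, now at (x=7, y=3)
  F1: move forward 0/1 (blocked), now at (x=7, y=3)
  R: turn right, now facing West
Final: (x=7, y=3), facing West

Answer: Final position: (x=7, y=3), facing West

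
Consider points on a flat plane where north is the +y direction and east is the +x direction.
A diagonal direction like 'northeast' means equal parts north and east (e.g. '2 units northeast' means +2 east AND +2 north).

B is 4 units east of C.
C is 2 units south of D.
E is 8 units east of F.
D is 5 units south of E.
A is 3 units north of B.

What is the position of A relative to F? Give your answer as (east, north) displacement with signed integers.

Place F at the origin (east=0, north=0).
  E is 8 units east of F: delta (east=+8, north=+0); E at (east=8, north=0).
  D is 5 units south of E: delta (east=+0, north=-5); D at (east=8, north=-5).
  C is 2 units south of D: delta (east=+0, north=-2); C at (east=8, north=-7).
  B is 4 units east of C: delta (east=+4, north=+0); B at (east=12, north=-7).
  A is 3 units north of B: delta (east=+0, north=+3); A at (east=12, north=-4).
Therefore A relative to F: (east=12, north=-4).

Answer: A is at (east=12, north=-4) relative to F.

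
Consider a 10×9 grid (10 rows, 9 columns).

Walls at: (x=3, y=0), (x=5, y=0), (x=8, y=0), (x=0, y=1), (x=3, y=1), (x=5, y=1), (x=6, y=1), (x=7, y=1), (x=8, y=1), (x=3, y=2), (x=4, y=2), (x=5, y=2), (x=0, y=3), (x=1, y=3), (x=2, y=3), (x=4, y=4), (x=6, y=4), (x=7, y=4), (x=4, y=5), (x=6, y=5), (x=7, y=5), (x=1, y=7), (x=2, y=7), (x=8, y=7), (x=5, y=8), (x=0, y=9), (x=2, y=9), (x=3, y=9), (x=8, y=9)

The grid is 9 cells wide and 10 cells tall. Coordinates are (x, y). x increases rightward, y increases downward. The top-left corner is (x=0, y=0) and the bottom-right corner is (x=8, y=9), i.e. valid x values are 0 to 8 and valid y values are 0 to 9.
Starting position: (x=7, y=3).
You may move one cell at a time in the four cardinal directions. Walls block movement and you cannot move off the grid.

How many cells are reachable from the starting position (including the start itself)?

BFS flood-fill from (x=7, y=3):
  Distance 0: (x=7, y=3)
  Distance 1: (x=7, y=2), (x=6, y=3), (x=8, y=3)
  Distance 2: (x=6, y=2), (x=8, y=2), (x=5, y=3), (x=8, y=4)
  Distance 3: (x=4, y=3), (x=5, y=4), (x=8, y=5)
  Distance 4: (x=3, y=3), (x=5, y=5), (x=8, y=6)
  Distance 5: (x=3, y=4), (x=5, y=6), (x=7, y=6)
  Distance 6: (x=2, y=4), (x=3, y=5), (x=4, y=6), (x=6, y=6), (x=5, y=7), (x=7, y=7)
  Distance 7: (x=1, y=4), (x=2, y=5), (x=3, y=6), (x=4, y=7), (x=6, y=7), (x=7, y=8)
  Distance 8: (x=0, y=4), (x=1, y=5), (x=2, y=6), (x=3, y=7), (x=4, y=8), (x=6, y=8), (x=8, y=8), (x=7, y=9)
  Distance 9: (x=0, y=5), (x=1, y=6), (x=3, y=8), (x=4, y=9), (x=6, y=9)
  Distance 10: (x=0, y=6), (x=2, y=8), (x=5, y=9)
  Distance 11: (x=0, y=7), (x=1, y=8)
  Distance 12: (x=0, y=8), (x=1, y=9)
Total reachable: 49 (grid has 61 open cells total)

Answer: Reachable cells: 49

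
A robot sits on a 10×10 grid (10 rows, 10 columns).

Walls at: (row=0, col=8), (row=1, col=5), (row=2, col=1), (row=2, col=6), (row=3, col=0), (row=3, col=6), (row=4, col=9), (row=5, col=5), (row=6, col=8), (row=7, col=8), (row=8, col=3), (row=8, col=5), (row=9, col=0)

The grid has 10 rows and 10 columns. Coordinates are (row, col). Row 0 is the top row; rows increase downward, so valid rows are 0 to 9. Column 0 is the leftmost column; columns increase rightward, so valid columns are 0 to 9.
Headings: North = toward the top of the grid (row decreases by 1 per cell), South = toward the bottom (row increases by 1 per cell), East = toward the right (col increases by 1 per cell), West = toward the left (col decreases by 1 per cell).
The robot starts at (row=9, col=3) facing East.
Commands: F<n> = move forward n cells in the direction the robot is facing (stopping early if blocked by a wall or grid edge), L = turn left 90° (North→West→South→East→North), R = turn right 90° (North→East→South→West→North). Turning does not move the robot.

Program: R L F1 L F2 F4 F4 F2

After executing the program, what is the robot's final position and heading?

Answer: Final position: (row=0, col=4), facing North

Derivation:
Start: (row=9, col=3), facing East
  R: turn right, now facing South
  L: turn left, now facing East
  F1: move forward 1, now at (row=9, col=4)
  L: turn left, now facing North
  F2: move forward 2, now at (row=7, col=4)
  F4: move forward 4, now at (row=3, col=4)
  F4: move forward 3/4 (blocked), now at (row=0, col=4)
  F2: move forward 0/2 (blocked), now at (row=0, col=4)
Final: (row=0, col=4), facing North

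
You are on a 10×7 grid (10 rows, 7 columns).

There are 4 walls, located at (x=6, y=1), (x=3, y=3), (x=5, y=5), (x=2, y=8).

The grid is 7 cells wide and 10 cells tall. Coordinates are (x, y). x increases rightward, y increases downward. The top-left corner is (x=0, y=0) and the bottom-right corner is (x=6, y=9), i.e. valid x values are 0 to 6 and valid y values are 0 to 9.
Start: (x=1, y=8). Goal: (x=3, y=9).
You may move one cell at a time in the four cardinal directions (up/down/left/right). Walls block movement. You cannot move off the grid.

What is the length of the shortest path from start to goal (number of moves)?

BFS from (x=1, y=8) until reaching (x=3, y=9):
  Distance 0: (x=1, y=8)
  Distance 1: (x=1, y=7), (x=0, y=8), (x=1, y=9)
  Distance 2: (x=1, y=6), (x=0, y=7), (x=2, y=7), (x=0, y=9), (x=2, y=9)
  Distance 3: (x=1, y=5), (x=0, y=6), (x=2, y=6), (x=3, y=7), (x=3, y=9)  <- goal reached here
One shortest path (3 moves): (x=1, y=8) -> (x=1, y=9) -> (x=2, y=9) -> (x=3, y=9)

Answer: Shortest path length: 3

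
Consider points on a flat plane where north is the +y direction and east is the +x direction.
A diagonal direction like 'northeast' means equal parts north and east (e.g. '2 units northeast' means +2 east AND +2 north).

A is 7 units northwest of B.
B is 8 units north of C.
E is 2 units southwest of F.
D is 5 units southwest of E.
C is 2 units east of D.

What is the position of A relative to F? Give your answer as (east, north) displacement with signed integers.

Answer: A is at (east=-12, north=8) relative to F.

Derivation:
Place F at the origin (east=0, north=0).
  E is 2 units southwest of F: delta (east=-2, north=-2); E at (east=-2, north=-2).
  D is 5 units southwest of E: delta (east=-5, north=-5); D at (east=-7, north=-7).
  C is 2 units east of D: delta (east=+2, north=+0); C at (east=-5, north=-7).
  B is 8 units north of C: delta (east=+0, north=+8); B at (east=-5, north=1).
  A is 7 units northwest of B: delta (east=-7, north=+7); A at (east=-12, north=8).
Therefore A relative to F: (east=-12, north=8).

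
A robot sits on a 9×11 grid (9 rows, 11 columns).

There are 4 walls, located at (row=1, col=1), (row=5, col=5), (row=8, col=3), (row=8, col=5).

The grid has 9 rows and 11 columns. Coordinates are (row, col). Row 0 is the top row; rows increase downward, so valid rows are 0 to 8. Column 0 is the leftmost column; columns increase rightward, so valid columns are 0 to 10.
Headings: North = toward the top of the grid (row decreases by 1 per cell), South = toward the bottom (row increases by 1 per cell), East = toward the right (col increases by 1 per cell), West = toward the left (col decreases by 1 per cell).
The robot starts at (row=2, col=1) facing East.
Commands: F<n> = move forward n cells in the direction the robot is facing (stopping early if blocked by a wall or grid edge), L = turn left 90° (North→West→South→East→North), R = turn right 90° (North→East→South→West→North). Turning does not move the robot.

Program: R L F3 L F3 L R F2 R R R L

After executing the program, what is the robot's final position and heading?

Start: (row=2, col=1), facing East
  R: turn right, now facing South
  L: turn left, now facing East
  F3: move forward 3, now at (row=2, col=4)
  L: turn left, now facing North
  F3: move forward 2/3 (blocked), now at (row=0, col=4)
  L: turn left, now facing West
  R: turn right, now facing North
  F2: move forward 0/2 (blocked), now at (row=0, col=4)
  R: turn right, now facing East
  R: turn right, now facing South
  R: turn right, now facing West
  L: turn left, now facing South
Final: (row=0, col=4), facing South

Answer: Final position: (row=0, col=4), facing South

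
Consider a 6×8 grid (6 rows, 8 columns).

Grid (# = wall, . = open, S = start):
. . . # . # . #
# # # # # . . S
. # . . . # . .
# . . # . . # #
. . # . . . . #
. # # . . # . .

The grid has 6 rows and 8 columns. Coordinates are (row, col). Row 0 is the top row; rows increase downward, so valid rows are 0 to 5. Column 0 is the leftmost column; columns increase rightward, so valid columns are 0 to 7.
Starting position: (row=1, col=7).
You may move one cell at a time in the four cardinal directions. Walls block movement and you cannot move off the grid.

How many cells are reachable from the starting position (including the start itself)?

BFS flood-fill from (row=1, col=7):
  Distance 0: (row=1, col=7)
  Distance 1: (row=1, col=6), (row=2, col=7)
  Distance 2: (row=0, col=6), (row=1, col=5), (row=2, col=6)
Total reachable: 6 (grid has 29 open cells total)

Answer: Reachable cells: 6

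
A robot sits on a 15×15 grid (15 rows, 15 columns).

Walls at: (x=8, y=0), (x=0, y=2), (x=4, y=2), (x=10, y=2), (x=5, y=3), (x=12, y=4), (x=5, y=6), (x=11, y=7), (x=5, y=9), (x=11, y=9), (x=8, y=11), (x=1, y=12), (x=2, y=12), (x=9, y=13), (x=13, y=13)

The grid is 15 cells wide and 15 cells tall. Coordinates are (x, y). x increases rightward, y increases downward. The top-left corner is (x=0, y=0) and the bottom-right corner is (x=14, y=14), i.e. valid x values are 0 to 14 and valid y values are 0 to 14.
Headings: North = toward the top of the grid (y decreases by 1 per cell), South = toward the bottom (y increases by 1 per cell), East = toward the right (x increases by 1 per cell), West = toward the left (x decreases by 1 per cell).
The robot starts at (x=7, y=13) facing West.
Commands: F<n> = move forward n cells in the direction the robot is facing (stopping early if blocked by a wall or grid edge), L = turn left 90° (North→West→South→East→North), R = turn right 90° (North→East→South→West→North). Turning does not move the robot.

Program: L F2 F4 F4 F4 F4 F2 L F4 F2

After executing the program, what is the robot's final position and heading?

Start: (x=7, y=13), facing West
  L: turn left, now facing South
  F2: move forward 1/2 (blocked), now at (x=7, y=14)
  [×4]F4: move forward 0/4 (blocked), now at (x=7, y=14)
  F2: move forward 0/2 (blocked), now at (x=7, y=14)
  L: turn left, now facing East
  F4: move forward 4, now at (x=11, y=14)
  F2: move forward 2, now at (x=13, y=14)
Final: (x=13, y=14), facing East

Answer: Final position: (x=13, y=14), facing East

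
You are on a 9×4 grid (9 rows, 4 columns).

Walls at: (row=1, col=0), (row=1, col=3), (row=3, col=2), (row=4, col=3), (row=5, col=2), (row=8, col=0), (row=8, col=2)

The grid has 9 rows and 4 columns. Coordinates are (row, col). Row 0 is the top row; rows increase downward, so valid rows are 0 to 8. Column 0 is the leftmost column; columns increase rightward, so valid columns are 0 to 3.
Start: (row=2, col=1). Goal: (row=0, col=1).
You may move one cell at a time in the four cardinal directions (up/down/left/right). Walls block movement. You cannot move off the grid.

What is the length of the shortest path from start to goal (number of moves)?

BFS from (row=2, col=1) until reaching (row=0, col=1):
  Distance 0: (row=2, col=1)
  Distance 1: (row=1, col=1), (row=2, col=0), (row=2, col=2), (row=3, col=1)
  Distance 2: (row=0, col=1), (row=1, col=2), (row=2, col=3), (row=3, col=0), (row=4, col=1)  <- goal reached here
One shortest path (2 moves): (row=2, col=1) -> (row=1, col=1) -> (row=0, col=1)

Answer: Shortest path length: 2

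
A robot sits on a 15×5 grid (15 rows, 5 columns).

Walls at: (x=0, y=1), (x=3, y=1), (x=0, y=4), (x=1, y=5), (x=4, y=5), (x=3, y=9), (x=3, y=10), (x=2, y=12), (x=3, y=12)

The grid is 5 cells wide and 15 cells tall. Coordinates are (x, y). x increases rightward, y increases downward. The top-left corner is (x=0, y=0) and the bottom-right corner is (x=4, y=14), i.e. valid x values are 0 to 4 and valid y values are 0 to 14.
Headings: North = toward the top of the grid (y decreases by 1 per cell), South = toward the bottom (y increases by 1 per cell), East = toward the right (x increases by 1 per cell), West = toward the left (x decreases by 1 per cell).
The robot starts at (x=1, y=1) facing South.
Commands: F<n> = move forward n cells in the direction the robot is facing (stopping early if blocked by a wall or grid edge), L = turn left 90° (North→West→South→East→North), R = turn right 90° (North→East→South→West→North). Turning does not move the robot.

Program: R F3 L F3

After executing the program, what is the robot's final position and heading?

Answer: Final position: (x=1, y=4), facing South

Derivation:
Start: (x=1, y=1), facing South
  R: turn right, now facing West
  F3: move forward 0/3 (blocked), now at (x=1, y=1)
  L: turn left, now facing South
  F3: move forward 3, now at (x=1, y=4)
Final: (x=1, y=4), facing South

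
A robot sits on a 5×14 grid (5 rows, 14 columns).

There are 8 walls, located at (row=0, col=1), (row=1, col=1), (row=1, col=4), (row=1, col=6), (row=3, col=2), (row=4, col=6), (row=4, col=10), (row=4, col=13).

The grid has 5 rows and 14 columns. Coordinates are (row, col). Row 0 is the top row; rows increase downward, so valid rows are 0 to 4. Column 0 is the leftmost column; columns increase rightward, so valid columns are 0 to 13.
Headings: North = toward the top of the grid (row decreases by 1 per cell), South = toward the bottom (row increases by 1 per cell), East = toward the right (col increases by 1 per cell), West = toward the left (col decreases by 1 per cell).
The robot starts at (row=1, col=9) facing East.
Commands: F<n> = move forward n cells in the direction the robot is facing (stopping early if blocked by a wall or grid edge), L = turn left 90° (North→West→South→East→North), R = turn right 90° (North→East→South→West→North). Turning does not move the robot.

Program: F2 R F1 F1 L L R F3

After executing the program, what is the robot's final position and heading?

Answer: Final position: (row=3, col=13), facing East

Derivation:
Start: (row=1, col=9), facing East
  F2: move forward 2, now at (row=1, col=11)
  R: turn right, now facing South
  F1: move forward 1, now at (row=2, col=11)
  F1: move forward 1, now at (row=3, col=11)
  L: turn left, now facing East
  L: turn left, now facing North
  R: turn right, now facing East
  F3: move forward 2/3 (blocked), now at (row=3, col=13)
Final: (row=3, col=13), facing East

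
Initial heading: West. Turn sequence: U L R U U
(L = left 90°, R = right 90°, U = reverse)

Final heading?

Start: West
  U (U-turn (180°)) -> East
  L (left (90° counter-clockwise)) -> North
  R (right (90° clockwise)) -> East
  U (U-turn (180°)) -> West
  U (U-turn (180°)) -> East
Final: East

Answer: Final heading: East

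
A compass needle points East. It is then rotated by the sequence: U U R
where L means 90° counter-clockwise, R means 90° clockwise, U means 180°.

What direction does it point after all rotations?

Answer: Final heading: South

Derivation:
Start: East
  U (U-turn (180°)) -> West
  U (U-turn (180°)) -> East
  R (right (90° clockwise)) -> South
Final: South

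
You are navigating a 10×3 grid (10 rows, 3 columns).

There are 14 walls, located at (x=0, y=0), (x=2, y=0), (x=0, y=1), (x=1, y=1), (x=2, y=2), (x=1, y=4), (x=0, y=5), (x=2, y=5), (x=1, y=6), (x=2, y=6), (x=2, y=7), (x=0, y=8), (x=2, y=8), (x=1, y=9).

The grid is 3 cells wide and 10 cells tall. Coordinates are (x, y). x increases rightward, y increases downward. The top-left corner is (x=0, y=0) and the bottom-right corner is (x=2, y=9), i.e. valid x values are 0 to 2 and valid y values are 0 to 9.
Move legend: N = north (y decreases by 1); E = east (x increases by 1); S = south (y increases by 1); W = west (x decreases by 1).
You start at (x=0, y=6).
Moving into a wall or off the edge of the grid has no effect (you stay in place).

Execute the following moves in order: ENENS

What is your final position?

Answer: Final position: (x=0, y=7)

Derivation:
Start: (x=0, y=6)
  E (east): blocked, stay at (x=0, y=6)
  N (north): blocked, stay at (x=0, y=6)
  E (east): blocked, stay at (x=0, y=6)
  N (north): blocked, stay at (x=0, y=6)
  S (south): (x=0, y=6) -> (x=0, y=7)
Final: (x=0, y=7)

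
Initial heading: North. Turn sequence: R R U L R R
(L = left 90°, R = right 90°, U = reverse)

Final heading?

Answer: Final heading: East

Derivation:
Start: North
  R (right (90° clockwise)) -> East
  R (right (90° clockwise)) -> South
  U (U-turn (180°)) -> North
  L (left (90° counter-clockwise)) -> West
  R (right (90° clockwise)) -> North
  R (right (90° clockwise)) -> East
Final: East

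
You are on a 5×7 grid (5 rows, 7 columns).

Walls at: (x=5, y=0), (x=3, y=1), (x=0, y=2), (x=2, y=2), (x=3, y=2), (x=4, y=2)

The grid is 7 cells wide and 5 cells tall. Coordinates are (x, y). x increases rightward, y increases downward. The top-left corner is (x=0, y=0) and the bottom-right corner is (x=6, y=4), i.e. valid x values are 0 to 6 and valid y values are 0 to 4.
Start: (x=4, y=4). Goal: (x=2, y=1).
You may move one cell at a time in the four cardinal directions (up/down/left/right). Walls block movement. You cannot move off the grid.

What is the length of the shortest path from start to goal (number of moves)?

BFS from (x=4, y=4) until reaching (x=2, y=1):
  Distance 0: (x=4, y=4)
  Distance 1: (x=4, y=3), (x=3, y=4), (x=5, y=4)
  Distance 2: (x=3, y=3), (x=5, y=3), (x=2, y=4), (x=6, y=4)
  Distance 3: (x=5, y=2), (x=2, y=3), (x=6, y=3), (x=1, y=4)
  Distance 4: (x=5, y=1), (x=6, y=2), (x=1, y=3), (x=0, y=4)
  Distance 5: (x=4, y=1), (x=6, y=1), (x=1, y=2), (x=0, y=3)
  Distance 6: (x=4, y=0), (x=6, y=0), (x=1, y=1)
  Distance 7: (x=1, y=0), (x=3, y=0), (x=0, y=1), (x=2, y=1)  <- goal reached here
One shortest path (7 moves): (x=4, y=4) -> (x=3, y=4) -> (x=2, y=4) -> (x=1, y=4) -> (x=1, y=3) -> (x=1, y=2) -> (x=1, y=1) -> (x=2, y=1)

Answer: Shortest path length: 7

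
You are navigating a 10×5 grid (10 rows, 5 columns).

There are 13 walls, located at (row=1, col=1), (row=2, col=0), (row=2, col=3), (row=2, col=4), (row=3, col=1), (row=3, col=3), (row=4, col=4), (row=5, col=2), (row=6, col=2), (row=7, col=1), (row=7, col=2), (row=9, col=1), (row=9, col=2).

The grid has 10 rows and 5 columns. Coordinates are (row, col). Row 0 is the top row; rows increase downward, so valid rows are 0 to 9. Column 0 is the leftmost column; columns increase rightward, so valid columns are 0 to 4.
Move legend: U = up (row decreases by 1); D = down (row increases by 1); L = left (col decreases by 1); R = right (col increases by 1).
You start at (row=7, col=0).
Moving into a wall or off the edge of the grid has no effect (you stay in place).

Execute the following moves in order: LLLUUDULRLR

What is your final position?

Answer: Final position: (row=5, col=1)

Derivation:
Start: (row=7, col=0)
  [×3]L (left): blocked, stay at (row=7, col=0)
  U (up): (row=7, col=0) -> (row=6, col=0)
  U (up): (row=6, col=0) -> (row=5, col=0)
  D (down): (row=5, col=0) -> (row=6, col=0)
  U (up): (row=6, col=0) -> (row=5, col=0)
  L (left): blocked, stay at (row=5, col=0)
  R (right): (row=5, col=0) -> (row=5, col=1)
  L (left): (row=5, col=1) -> (row=5, col=0)
  R (right): (row=5, col=0) -> (row=5, col=1)
Final: (row=5, col=1)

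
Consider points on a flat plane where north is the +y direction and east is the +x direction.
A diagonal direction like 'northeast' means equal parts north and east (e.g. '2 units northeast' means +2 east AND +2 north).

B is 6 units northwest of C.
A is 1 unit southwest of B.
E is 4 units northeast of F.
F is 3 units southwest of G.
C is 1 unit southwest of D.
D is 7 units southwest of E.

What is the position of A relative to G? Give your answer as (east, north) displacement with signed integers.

Place G at the origin (east=0, north=0).
  F is 3 units southwest of G: delta (east=-3, north=-3); F at (east=-3, north=-3).
  E is 4 units northeast of F: delta (east=+4, north=+4); E at (east=1, north=1).
  D is 7 units southwest of E: delta (east=-7, north=-7); D at (east=-6, north=-6).
  C is 1 unit southwest of D: delta (east=-1, north=-1); C at (east=-7, north=-7).
  B is 6 units northwest of C: delta (east=-6, north=+6); B at (east=-13, north=-1).
  A is 1 unit southwest of B: delta (east=-1, north=-1); A at (east=-14, north=-2).
Therefore A relative to G: (east=-14, north=-2).

Answer: A is at (east=-14, north=-2) relative to G.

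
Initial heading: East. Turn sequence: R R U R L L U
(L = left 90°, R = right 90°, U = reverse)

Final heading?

Start: East
  R (right (90° clockwise)) -> South
  R (right (90° clockwise)) -> West
  U (U-turn (180°)) -> East
  R (right (90° clockwise)) -> South
  L (left (90° counter-clockwise)) -> East
  L (left (90° counter-clockwise)) -> North
  U (U-turn (180°)) -> South
Final: South

Answer: Final heading: South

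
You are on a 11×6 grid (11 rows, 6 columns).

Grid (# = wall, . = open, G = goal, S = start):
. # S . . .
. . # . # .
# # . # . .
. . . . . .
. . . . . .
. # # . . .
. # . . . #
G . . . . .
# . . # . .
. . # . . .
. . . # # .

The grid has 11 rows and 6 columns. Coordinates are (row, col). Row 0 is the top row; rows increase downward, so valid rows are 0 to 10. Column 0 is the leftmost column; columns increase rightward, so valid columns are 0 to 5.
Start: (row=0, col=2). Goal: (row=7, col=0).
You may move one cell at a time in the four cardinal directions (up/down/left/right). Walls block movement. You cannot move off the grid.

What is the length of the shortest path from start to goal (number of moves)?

BFS from (row=0, col=2) until reaching (row=7, col=0):
  Distance 0: (row=0, col=2)
  Distance 1: (row=0, col=3)
  Distance 2: (row=0, col=4), (row=1, col=3)
  Distance 3: (row=0, col=5)
  Distance 4: (row=1, col=5)
  Distance 5: (row=2, col=5)
  Distance 6: (row=2, col=4), (row=3, col=5)
  Distance 7: (row=3, col=4), (row=4, col=5)
  Distance 8: (row=3, col=3), (row=4, col=4), (row=5, col=5)
  Distance 9: (row=3, col=2), (row=4, col=3), (row=5, col=4)
  Distance 10: (row=2, col=2), (row=3, col=1), (row=4, col=2), (row=5, col=3), (row=6, col=4)
  Distance 11: (row=3, col=0), (row=4, col=1), (row=6, col=3), (row=7, col=4)
  Distance 12: (row=4, col=0), (row=6, col=2), (row=7, col=3), (row=7, col=5), (row=8, col=4)
  Distance 13: (row=5, col=0), (row=7, col=2), (row=8, col=5), (row=9, col=4)
  Distance 14: (row=6, col=0), (row=7, col=1), (row=8, col=2), (row=9, col=3), (row=9, col=5)
  Distance 15: (row=7, col=0), (row=8, col=1), (row=10, col=5)  <- goal reached here
One shortest path (15 moves): (row=0, col=2) -> (row=0, col=3) -> (row=0, col=4) -> (row=0, col=5) -> (row=1, col=5) -> (row=2, col=5) -> (row=2, col=4) -> (row=3, col=4) -> (row=3, col=3) -> (row=3, col=2) -> (row=3, col=1) -> (row=3, col=0) -> (row=4, col=0) -> (row=5, col=0) -> (row=6, col=0) -> (row=7, col=0)

Answer: Shortest path length: 15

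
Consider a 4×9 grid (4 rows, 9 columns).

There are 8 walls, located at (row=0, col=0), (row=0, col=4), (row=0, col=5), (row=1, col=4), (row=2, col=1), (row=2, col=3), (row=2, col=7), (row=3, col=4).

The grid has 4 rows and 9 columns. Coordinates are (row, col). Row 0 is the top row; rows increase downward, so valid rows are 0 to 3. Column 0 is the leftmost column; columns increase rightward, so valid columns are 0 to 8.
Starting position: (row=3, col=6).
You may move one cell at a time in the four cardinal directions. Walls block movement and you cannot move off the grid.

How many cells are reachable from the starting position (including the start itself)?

Answer: Reachable cells: 15

Derivation:
BFS flood-fill from (row=3, col=6):
  Distance 0: (row=3, col=6)
  Distance 1: (row=2, col=6), (row=3, col=5), (row=3, col=7)
  Distance 2: (row=1, col=6), (row=2, col=5), (row=3, col=8)
  Distance 3: (row=0, col=6), (row=1, col=5), (row=1, col=7), (row=2, col=4), (row=2, col=8)
  Distance 4: (row=0, col=7), (row=1, col=8)
  Distance 5: (row=0, col=8)
Total reachable: 15 (grid has 28 open cells total)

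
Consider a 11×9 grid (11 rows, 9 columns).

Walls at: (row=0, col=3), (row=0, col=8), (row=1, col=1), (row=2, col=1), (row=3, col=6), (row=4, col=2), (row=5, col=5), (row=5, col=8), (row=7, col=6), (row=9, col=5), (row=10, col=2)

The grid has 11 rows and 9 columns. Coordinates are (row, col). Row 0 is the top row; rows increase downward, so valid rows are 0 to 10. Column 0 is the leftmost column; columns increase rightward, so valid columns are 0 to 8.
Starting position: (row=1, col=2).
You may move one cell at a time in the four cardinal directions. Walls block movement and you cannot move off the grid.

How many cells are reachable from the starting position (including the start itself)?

BFS flood-fill from (row=1, col=2):
  Distance 0: (row=1, col=2)
  Distance 1: (row=0, col=2), (row=1, col=3), (row=2, col=2)
  Distance 2: (row=0, col=1), (row=1, col=4), (row=2, col=3), (row=3, col=2)
  Distance 3: (row=0, col=0), (row=0, col=4), (row=1, col=5), (row=2, col=4), (row=3, col=1), (row=3, col=3)
  Distance 4: (row=0, col=5), (row=1, col=0), (row=1, col=6), (row=2, col=5), (row=3, col=0), (row=3, col=4), (row=4, col=1), (row=4, col=3)
  Distance 5: (row=0, col=6), (row=1, col=7), (row=2, col=0), (row=2, col=6), (row=3, col=5), (row=4, col=0), (row=4, col=4), (row=5, col=1), (row=5, col=3)
  Distance 6: (row=0, col=7), (row=1, col=8), (row=2, col=7), (row=4, col=5), (row=5, col=0), (row=5, col=2), (row=5, col=4), (row=6, col=1), (row=6, col=3)
  Distance 7: (row=2, col=8), (row=3, col=7), (row=4, col=6), (row=6, col=0), (row=6, col=2), (row=6, col=4), (row=7, col=1), (row=7, col=3)
  Distance 8: (row=3, col=8), (row=4, col=7), (row=5, col=6), (row=6, col=5), (row=7, col=0), (row=7, col=2), (row=7, col=4), (row=8, col=1), (row=8, col=3)
  Distance 9: (row=4, col=8), (row=5, col=7), (row=6, col=6), (row=7, col=5), (row=8, col=0), (row=8, col=2), (row=8, col=4), (row=9, col=1), (row=9, col=3)
  Distance 10: (row=6, col=7), (row=8, col=5), (row=9, col=0), (row=9, col=2), (row=9, col=4), (row=10, col=1), (row=10, col=3)
  Distance 11: (row=6, col=8), (row=7, col=7), (row=8, col=6), (row=10, col=0), (row=10, col=4)
  Distance 12: (row=7, col=8), (row=8, col=7), (row=9, col=6), (row=10, col=5)
  Distance 13: (row=8, col=8), (row=9, col=7), (row=10, col=6)
  Distance 14: (row=9, col=8), (row=10, col=7)
  Distance 15: (row=10, col=8)
Total reachable: 88 (grid has 88 open cells total)

Answer: Reachable cells: 88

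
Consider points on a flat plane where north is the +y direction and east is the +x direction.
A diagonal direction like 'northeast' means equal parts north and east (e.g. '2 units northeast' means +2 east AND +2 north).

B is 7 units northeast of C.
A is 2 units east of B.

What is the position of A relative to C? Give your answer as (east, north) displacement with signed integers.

Answer: A is at (east=9, north=7) relative to C.

Derivation:
Place C at the origin (east=0, north=0).
  B is 7 units northeast of C: delta (east=+7, north=+7); B at (east=7, north=7).
  A is 2 units east of B: delta (east=+2, north=+0); A at (east=9, north=7).
Therefore A relative to C: (east=9, north=7).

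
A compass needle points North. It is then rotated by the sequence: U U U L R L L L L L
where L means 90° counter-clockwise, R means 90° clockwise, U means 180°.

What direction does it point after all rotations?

Start: North
  U (U-turn (180°)) -> South
  U (U-turn (180°)) -> North
  U (U-turn (180°)) -> South
  L (left (90° counter-clockwise)) -> East
  R (right (90° clockwise)) -> South
  L (left (90° counter-clockwise)) -> East
  L (left (90° counter-clockwise)) -> North
  L (left (90° counter-clockwise)) -> West
  L (left (90° counter-clockwise)) -> South
  L (left (90° counter-clockwise)) -> East
Final: East

Answer: Final heading: East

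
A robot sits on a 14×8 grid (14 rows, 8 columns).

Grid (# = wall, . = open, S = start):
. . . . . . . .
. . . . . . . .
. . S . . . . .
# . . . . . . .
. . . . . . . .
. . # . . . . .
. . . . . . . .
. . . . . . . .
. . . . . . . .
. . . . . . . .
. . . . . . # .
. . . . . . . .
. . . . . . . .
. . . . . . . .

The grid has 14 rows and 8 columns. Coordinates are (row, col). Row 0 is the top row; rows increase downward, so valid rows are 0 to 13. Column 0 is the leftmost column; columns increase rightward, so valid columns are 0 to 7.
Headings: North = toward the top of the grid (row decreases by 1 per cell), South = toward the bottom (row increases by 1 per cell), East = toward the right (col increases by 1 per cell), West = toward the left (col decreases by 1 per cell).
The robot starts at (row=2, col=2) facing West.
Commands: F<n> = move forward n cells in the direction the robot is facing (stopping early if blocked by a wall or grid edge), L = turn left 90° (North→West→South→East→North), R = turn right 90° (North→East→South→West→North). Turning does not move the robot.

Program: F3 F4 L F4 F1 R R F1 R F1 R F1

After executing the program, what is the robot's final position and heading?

Answer: Final position: (row=2, col=1), facing South

Derivation:
Start: (row=2, col=2), facing West
  F3: move forward 2/3 (blocked), now at (row=2, col=0)
  F4: move forward 0/4 (blocked), now at (row=2, col=0)
  L: turn left, now facing South
  F4: move forward 0/4 (blocked), now at (row=2, col=0)
  F1: move forward 0/1 (blocked), now at (row=2, col=0)
  R: turn right, now facing West
  R: turn right, now facing North
  F1: move forward 1, now at (row=1, col=0)
  R: turn right, now facing East
  F1: move forward 1, now at (row=1, col=1)
  R: turn right, now facing South
  F1: move forward 1, now at (row=2, col=1)
Final: (row=2, col=1), facing South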